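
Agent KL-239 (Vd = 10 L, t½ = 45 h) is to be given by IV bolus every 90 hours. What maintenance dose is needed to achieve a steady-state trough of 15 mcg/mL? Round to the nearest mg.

τ/t½ = 90/45 ≈ 2, so f = (1/2)^(90/45) ≈ 0.250000.
Cmin,ss = (D/Vd)·f/(1−f), so D = Cmin,ss·Vd·(1−f)/f.
D = 15 × 10 × (1−f)/f ≈ 15 × 10 × 3.00000 ≈ 450.00 mg.

450 mg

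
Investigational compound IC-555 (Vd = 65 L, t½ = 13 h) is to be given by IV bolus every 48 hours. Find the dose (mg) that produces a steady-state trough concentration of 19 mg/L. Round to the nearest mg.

14730 mg

τ/t½ = 48/13 ≈ 3.6923, so f = (1/2)^(48/13) ≈ 0.077358.
Cmin,ss = (D/Vd)·f/(1−f), so D = Cmin,ss·Vd·(1−f)/f.
D = 19 × 65 × (1−f)/f ≈ 19 × 65 × 11.92691 ≈ 14729.73 mg.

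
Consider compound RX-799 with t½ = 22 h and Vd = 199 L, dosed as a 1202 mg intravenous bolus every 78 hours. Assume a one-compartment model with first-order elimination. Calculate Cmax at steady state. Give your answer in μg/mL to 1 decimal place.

6.6 μg/mL

k = ln2/t½ = ln2/22 ≈ 0.031507 h⁻¹; fraction remaining f = e^(−kτ) = e^(−0.031507×78) ≈ 0.0856.
Accumulation ratio R = 1/(1 − f) ≈ 1/0.9144 ≈ 1.0936.
Single-dose peak C₀ = D/Vd = 1202/199 ≈ 6.040 μg/mL.
Steady-state peak Cmax,ss = C₀·R ≈ 6.040 × 1.0936 ≈ 6.605 μg/mL.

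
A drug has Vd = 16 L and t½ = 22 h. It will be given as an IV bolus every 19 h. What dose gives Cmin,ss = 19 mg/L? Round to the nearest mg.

τ/t½ = 19/22 ≈ 0.86364, so f = (1/2)^(19/22) ≈ 0.549566.
Cmin,ss = (D/Vd)·f/(1−f), so D = Cmin,ss·Vd·(1−f)/f.
D = 19 × 16 × (1−f)/f ≈ 19 × 16 × 0.81962 ≈ 249.16 mg.

249 mg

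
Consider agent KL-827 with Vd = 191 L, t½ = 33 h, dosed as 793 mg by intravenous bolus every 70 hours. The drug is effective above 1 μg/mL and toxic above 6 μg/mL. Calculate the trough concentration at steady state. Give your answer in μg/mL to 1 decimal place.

1.2 μg/mL

k = ln2/t½ = ln2/33 ≈ 0.021004 h⁻¹; fraction remaining f = e^(−kτ) = e^(−0.021004×70) ≈ 0.2299.
At steady state, accumulation factor R = 1/(1 − e^(−kτ)) ≈ 1.2985.
Each bolus raises the concentration by D/Vd = 793/191 ≈ 4.152 μg/mL.
Steady-state peak Cmax,ss = C₀·R ≈ 4.152 × 1.2985 ≈ 5.391 μg/mL.
Steady-state trough Cmin,ss = Cmax,ss·f ≈ 5.391 × 0.2299 ≈ 1.239 μg/mL.
Trough 1.2 μg/mL vs MEC 1 μg/mL: adequate.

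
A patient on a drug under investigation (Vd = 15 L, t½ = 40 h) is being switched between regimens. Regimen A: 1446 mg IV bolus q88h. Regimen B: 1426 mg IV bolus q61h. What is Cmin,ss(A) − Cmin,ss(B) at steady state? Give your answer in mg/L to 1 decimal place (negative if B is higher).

-23.8 mg/L

Regimen A: f = (1/2)^(88/40) ≈ 0.2176; Cmin,ss = (1446/15)·f/(1−f) ≈ 26.811 mg/L.
Regimen B: f = (1/2)^(61/40) ≈ 0.3475; Cmin,ss = (1426/15)·f/(1−f) ≈ 50.629 mg/L.
Difference ≈ 26.811 − 50.629 ≈ -23.818 mg/L.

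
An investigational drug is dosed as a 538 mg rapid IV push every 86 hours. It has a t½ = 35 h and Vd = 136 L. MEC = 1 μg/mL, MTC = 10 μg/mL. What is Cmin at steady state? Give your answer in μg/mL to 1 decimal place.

Over one 86-h interval, 86/35 ≈ 2.4571 half-lives elapse, leaving f ≈ 0.1821 of each dose.
Accumulation ratio R = 1/(1 − f) ≈ 1/0.8179 ≈ 1.2226.
Single-dose peak C₀ = D/Vd = 538/136 ≈ 3.956 μg/mL.
Cmax,ss = C₀/(1 − f) ≈ 3.956/0.8179 ≈ 4.837 μg/mL.
One interval later, Cmin,ss = Cmax,ss·e^(−kτ) ≈ 4.837 × 0.1821 ≈ 0.881 μg/mL.
Trough 0.9 μg/mL vs MEC 1 μg/mL: subtherapeutic.

0.9 μg/mL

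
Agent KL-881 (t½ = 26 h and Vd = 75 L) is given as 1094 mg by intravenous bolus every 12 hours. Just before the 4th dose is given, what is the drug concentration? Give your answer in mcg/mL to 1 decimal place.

f = (1/2)^(τ/t½) = (1/2)^(12/26) ≈ 0.7262.
C₀ = D/Vd = 1094/75 ≈ 14.587 mcg/mL.
Before the 4th dose, 3 doses have been given. Superposition: Cmin = C₀·(f + f² + … + f^3).
≈ 14.587 × (0.7262 + 0.5274 + 0.3830) ≈ 14.587 × 1.6366 ≈ 23.873 mcg/mL.

23.9 mcg/mL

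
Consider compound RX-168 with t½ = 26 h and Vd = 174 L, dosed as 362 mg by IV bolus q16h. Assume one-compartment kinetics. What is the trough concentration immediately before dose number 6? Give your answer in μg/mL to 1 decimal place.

3.4 μg/mL

f = (1/2)^(τ/t½) = (1/2)^(16/26) ≈ 0.6528.
C₀ = D/Vd = 362/174 ≈ 2.080 μg/mL.
Before the 6th dose, 5 doses have been given. Superposition: Cmin = C₀·(f + f² + … + f^5).
≈ 2.080 × (0.6528 + 0.4261 + 0.2782 + 0.1816 + 0.1185) ≈ 2.080 × 1.6572 ≈ 3.447 μg/mL.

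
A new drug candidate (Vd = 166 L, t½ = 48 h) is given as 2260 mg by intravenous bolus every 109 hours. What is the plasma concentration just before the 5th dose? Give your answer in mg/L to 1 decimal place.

3.6 mg/L

f = (1/2)^(τ/t½) = (1/2)^(109/48) ≈ 0.2072.
C₀ = D/Vd = 2260/166 ≈ 13.614 mg/L.
Before the 5th dose, 4 doses have been given. Superposition: Cmin = C₀·(f + f² + … + f^4).
≈ 13.614 × (0.2072 + 0.0429 + 0.0089 + 0.0018) ≈ 13.614 × 0.2608 ≈ 3.551 mg/L.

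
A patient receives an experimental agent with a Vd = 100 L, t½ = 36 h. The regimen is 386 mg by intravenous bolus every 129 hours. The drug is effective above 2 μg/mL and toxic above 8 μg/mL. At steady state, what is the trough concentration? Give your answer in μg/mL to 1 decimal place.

τ/t½ = 129/36 ≈ 3.5833, so fraction remaining f = (1/2)^(129/36) ≈ 0.0834.
Single-dose peak C₀ = D/Vd = 386/100 ≈ 3.860 μg/mL.
Steady-state trough Cmin,ss = C₀·f/(1−f) ≈ 3.860 × 0.0834/0.9166 ≈ 0.351 μg/mL.
Trough 0.4 μg/mL vs MEC 2 μg/mL: subtherapeutic.

0.4 μg/mL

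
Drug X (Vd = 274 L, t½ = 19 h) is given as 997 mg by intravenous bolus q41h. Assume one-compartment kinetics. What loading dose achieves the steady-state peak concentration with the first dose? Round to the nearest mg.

f = (1/2)^(41/19) ≈ 0.224083; accumulation ratio R = 1/(1−f) ≈ 1.28880.
Loading dose to hit Cmax,ss on first dose: D_load = D_maint·R ≈ 997 × 1.28880 ≈ 1284.93 mg.

1285 mg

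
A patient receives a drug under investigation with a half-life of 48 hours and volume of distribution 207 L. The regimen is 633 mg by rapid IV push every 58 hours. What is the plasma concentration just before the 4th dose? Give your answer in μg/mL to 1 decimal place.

f = (1/2)^(τ/t½) = (1/2)^(58/48) ≈ 0.4328.
C₀ = D/Vd = 633/207 ≈ 3.058 μg/mL.
Before the 4th dose, 3 doses have been given. Superposition: Cmin = C₀·(f + f² + … + f^3).
≈ 3.058 × (0.4328 + 0.1873 + 0.0811) ≈ 3.058 × 0.7012 ≈ 2.144 μg/mL.

2.1 μg/mL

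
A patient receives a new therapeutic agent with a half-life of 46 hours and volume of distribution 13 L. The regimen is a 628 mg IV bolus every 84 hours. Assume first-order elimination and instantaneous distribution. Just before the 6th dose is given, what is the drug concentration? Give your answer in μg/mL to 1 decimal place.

18.9 μg/mL

f = (1/2)^(τ/t½) = (1/2)^(84/46) ≈ 0.2820.
C₀ = D/Vd = 628/13 ≈ 48.308 μg/mL.
Before the 6th dose, 5 doses have been given. Superposition: Cmin = C₀·(f + f² + … + f^5).
≈ 48.308 × (0.2820 + 0.0795 + 0.0224 + 0.0063 + 0.0018) ≈ 48.308 × 0.3920 ≈ 18.937 μg/mL.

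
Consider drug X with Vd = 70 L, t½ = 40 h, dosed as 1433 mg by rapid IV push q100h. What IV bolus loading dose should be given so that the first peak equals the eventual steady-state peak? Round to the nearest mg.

f = (1/2)^(100/40) ≈ 0.176777; accumulation ratio R = 1/(1−f) ≈ 1.21474.
Loading dose to hit Cmax,ss on first dose: D_load = D_maint·R ≈ 1433 × 1.21474 ≈ 1740.72 mg.

1741 mg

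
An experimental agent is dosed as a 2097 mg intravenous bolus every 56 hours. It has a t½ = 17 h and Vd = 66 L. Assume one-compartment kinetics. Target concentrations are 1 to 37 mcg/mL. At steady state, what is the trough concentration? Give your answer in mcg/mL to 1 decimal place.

τ/t½ = 56/17 ≈ 3.2941, so fraction remaining f = (1/2)^(56/17) ≈ 0.1019.
Accumulation ratio R = 1/(1 − f) ≈ 1/0.8981 ≈ 1.1135.
Each bolus raises the concentration by D/Vd = 2097/66 ≈ 31.773 mcg/mL.
Cmax,ss = C₀/(1 − f) ≈ 31.773/0.8981 ≈ 35.378 mcg/mL.
One interval later, Cmin,ss = Cmax,ss·e^(−kτ) ≈ 35.378 × 0.1019 ≈ 3.605 mcg/mL.
Trough 3.6 mcg/mL vs MEC 1 mcg/mL: adequate.

3.6 mcg/mL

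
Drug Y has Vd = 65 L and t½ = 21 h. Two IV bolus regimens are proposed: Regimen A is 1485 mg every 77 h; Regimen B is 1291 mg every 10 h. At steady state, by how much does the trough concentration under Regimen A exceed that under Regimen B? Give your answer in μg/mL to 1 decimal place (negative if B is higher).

Regimen A: f = (1/2)^(77/21) ≈ 0.0787; Cmin,ss = (1485/65)·f/(1−f) ≈ 1.952 μg/mL.
Regimen B: f = (1/2)^(10/21) ≈ 0.7189; Cmin,ss = (1291/65)·f/(1−f) ≈ 50.795 μg/mL.
Difference ≈ 1.952 − 50.795 ≈ -48.843 μg/mL.

-48.8 μg/mL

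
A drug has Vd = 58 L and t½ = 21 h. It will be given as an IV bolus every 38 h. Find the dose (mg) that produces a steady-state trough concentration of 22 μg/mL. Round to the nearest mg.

3197 mg

τ/t½ = 38/21 ≈ 1.8095, so f = (1/2)^(38/21) ≈ 0.285285.
Cmin,ss = (D/Vd)·f/(1−f), so D = Cmin,ss·Vd·(1−f)/f.
D = 22 × 58 × (1−f)/f ≈ 22 × 58 × 2.50527 ≈ 3196.72 mg.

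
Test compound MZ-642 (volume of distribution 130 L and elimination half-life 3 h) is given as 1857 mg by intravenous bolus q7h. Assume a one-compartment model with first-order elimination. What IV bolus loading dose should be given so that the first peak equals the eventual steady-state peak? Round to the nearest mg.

f = (1/2)^(7/3) ≈ 0.198425; accumulation ratio R = 1/(1−f) ≈ 1.24754.
Loading dose to hit Cmax,ss on first dose: D_load = D_maint·R ≈ 1857 × 1.24754 ≈ 2316.68 mg.

2317 mg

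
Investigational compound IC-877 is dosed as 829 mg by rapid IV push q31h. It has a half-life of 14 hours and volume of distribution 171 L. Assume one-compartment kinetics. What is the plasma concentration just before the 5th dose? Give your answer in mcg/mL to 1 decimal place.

1.3 mcg/mL

f = (1/2)^(τ/t½) = (1/2)^(31/14) ≈ 0.2155.
C₀ = D/Vd = 829/171 ≈ 4.848 mcg/mL.
Before the 5th dose, 4 doses have been given. Superposition: Cmin = C₀·(f + f² + … + f^4).
≈ 4.848 × (0.2155 + 0.0464 + 0.0100 + 0.0022) ≈ 4.848 × 0.2741 ≈ 1.329 mcg/mL.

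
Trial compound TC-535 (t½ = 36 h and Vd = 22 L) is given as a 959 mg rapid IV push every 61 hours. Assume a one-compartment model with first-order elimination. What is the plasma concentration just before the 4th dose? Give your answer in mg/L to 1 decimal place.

18.9 mg/L

f = (1/2)^(τ/t½) = (1/2)^(61/36) ≈ 0.3090.
C₀ = D/Vd = 959/22 ≈ 43.591 mg/L.
Before the 4th dose, 3 doses have been given. Superposition: Cmin = C₀·(f + f² + … + f^3).
≈ 43.591 × (0.3090 + 0.0955 + 0.0295) ≈ 43.591 × 0.4340 ≈ 18.918 mg/L.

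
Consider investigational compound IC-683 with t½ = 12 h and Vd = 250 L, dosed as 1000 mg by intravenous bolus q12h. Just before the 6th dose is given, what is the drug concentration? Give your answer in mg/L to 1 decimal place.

f = (1/2)^(τ/t½) = (1/2)^(12/12) ≈ 0.5000.
C₀ = D/Vd = 1000/250 ≈ 4.000 mg/L.
Before the 6th dose, 5 doses have been given. Superposition: Cmin = C₀·(f + f² + … + f^5).
≈ 4.000 × (0.5000 + 0.2500 + 0.1250 + 0.0625 + 0.0313) ≈ 4.000 × 0.9688 ≈ 3.875 mg/L.

3.9 mg/L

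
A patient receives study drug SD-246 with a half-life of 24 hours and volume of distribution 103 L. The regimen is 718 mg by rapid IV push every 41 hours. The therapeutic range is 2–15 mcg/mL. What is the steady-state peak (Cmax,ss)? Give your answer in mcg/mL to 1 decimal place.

τ/t½ = 41/24 ≈ 1.7083, so fraction remaining f = (1/2)^(41/24) ≈ 0.3060.
At steady state, accumulation factor R = 1/(1 − e^(−kτ)) ≈ 1.4409.
Each bolus raises the concentration by D/Vd = 718/103 ≈ 6.971 mcg/mL.
Steady-state peak Cmax,ss = C₀·R ≈ 6.971 × 1.4409 ≈ 10.045 mcg/mL.
Peak 10.0 mcg/mL vs MTC 15 mcg/mL: below toxic threshold.

10.0 mcg/mL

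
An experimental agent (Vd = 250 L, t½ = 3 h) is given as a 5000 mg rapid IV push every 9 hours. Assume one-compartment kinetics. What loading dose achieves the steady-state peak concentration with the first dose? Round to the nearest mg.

f = (1/2)^(9/3) ≈ 0.125000; accumulation ratio R = 1/(1−f) ≈ 1.14286.
Loading dose to hit Cmax,ss on first dose: D_load = D_maint·R ≈ 5000 × 1.14286 ≈ 5714.30 mg.

5714 mg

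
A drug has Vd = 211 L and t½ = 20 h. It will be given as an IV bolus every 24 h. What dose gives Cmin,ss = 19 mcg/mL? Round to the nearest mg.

5201 mg

τ/t½ = 24/20 ≈ 1.2, so f = (1/2)^(24/20) ≈ 0.435275.
Cmin,ss = (D/Vd)·f/(1−f), so D = Cmin,ss·Vd·(1−f)/f.
D = 19 × 211 × (1−f)/f ≈ 19 × 211 × 1.29740 ≈ 5201.28 mg.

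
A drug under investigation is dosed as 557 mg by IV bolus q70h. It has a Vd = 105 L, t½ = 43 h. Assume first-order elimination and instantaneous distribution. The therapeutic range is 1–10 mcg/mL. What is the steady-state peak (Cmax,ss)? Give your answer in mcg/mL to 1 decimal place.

7.8 mcg/mL

τ/t½ = 70/43 ≈ 1.6279, so fraction remaining f = (1/2)^(70/43) ≈ 0.3236.
Accumulation ratio R = 1/(1 − f) ≈ 1/0.6764 ≈ 1.4784.
Each bolus raises the concentration by D/Vd = 557/105 ≈ 5.305 mcg/mL.
Steady-state peak Cmax,ss = C₀·R ≈ 5.305 × 1.4784 ≈ 7.843 mcg/mL.
Peak 7.8 mcg/mL vs MTC 10 mcg/mL: below toxic threshold.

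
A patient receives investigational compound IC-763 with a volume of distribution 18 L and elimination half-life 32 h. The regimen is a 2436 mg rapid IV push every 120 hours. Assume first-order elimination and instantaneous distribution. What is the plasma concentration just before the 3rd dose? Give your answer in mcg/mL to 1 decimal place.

f = (1/2)^(τ/t½) = (1/2)^(120/32) ≈ 0.0743.
C₀ = D/Vd = 2436/18 ≈ 135.333 mcg/mL.
Before the 3rd dose, 2 doses have been given. Superposition: Cmin = C₀·(f + f²).
≈ 135.333 × (0.0743 + 0.0055) ≈ 135.333 × 0.0798 ≈ 10.800 mcg/mL.

10.8 mcg/mL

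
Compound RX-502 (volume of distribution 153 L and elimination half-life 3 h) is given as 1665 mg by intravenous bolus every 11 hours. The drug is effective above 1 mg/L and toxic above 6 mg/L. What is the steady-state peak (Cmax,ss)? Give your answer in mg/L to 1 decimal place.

k = ln2/t½ = ln2/3 ≈ 0.231049 h⁻¹; fraction remaining f = e^(−kτ) = e^(−0.231049×11) ≈ 0.0787.
Accumulation ratio R = 1/(1 − f) ≈ 1/0.9213 ≈ 1.0854.
Single-dose peak C₀ = D/Vd = 1665/153 ≈ 10.882 mg/L.
Cmax,ss = C₀/(1 − f) ≈ 10.882/0.9213 ≈ 11.812 mg/L.
Peak 11.8 mg/L vs MTC 6 mg/L: exceeds toxic threshold.

11.8 mg/L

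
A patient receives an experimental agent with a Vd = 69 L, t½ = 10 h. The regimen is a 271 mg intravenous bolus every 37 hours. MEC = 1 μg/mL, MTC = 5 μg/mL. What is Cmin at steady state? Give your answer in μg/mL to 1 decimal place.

Over one 37-h interval, 37/10 ≈ 3.7 half-lives elapse, leaving f ≈ 0.0769 of each dose.
Accumulation ratio R = 1/(1 − f) ≈ 1/0.9231 ≈ 1.0833.
Each bolus raises the concentration by D/Vd = 271/69 ≈ 3.928 μg/mL.
Steady-state peak Cmax,ss = C₀·R ≈ 3.928 × 1.0833 ≈ 4.255 μg/mL.
One interval later, Cmin,ss = Cmax,ss·e^(−kτ) ≈ 4.255 × 0.0769 ≈ 0.327 μg/mL.
Trough 0.3 μg/mL vs MEC 1 μg/mL: subtherapeutic.

0.3 μg/mL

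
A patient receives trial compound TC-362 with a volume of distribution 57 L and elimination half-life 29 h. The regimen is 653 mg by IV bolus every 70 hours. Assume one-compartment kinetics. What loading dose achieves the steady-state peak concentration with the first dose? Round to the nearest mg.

804 mg

f = (1/2)^(70/29) ≈ 0.187662; accumulation ratio R = 1/(1−f) ≈ 1.23101.
Loading dose to hit Cmax,ss on first dose: D_load = D_maint·R ≈ 653 × 1.23101 ≈ 803.85 mg.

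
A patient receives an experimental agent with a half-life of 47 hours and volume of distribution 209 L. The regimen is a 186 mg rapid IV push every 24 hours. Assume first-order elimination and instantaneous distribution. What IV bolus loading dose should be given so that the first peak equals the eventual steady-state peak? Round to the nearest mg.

f = (1/2)^(24/47) ≈ 0.701912; accumulation ratio R = 1/(1−f) ≈ 3.35471.
Loading dose to hit Cmax,ss on first dose: D_load = D_maint·R ≈ 186 × 3.35471 ≈ 623.98 mg.

624 mg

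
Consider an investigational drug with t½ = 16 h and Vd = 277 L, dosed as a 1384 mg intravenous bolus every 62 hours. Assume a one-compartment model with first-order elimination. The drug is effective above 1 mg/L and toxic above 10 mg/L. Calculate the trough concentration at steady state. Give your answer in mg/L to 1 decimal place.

0.4 mg/L

τ/t½ = 62/16 ≈ 3.875, so fraction remaining f = (1/2)^(62/16) ≈ 0.0682.
Accumulation ratio R = 1/(1 − f) ≈ 1/0.9318 ≈ 1.0732.
Each bolus raises the concentration by D/Vd = 1384/277 ≈ 4.996 mg/L.
Cmax,ss = C₀/(1 − f) ≈ 4.996/0.9318 ≈ 5.362 mg/L.
One interval later, Cmin,ss = Cmax,ss·e^(−kτ) ≈ 5.362 × 0.0682 ≈ 0.366 mg/L.
Trough 0.4 mg/L vs MEC 1 mg/L: subtherapeutic.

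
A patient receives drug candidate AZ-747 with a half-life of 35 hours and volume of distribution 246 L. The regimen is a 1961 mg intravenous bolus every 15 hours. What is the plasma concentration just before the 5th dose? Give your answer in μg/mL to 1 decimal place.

16.0 μg/mL

f = (1/2)^(τ/t½) = (1/2)^(15/35) ≈ 0.7430.
C₀ = D/Vd = 1961/246 ≈ 7.972 μg/mL.
Before the 5th dose, 4 doses have been given. Superposition: Cmin = C₀·(f + f² + … + f^4).
≈ 7.972 × (0.7430 + 0.5520 + 0.4102 + 0.3048) ≈ 7.972 × 2.0100 ≈ 16.024 μg/mL.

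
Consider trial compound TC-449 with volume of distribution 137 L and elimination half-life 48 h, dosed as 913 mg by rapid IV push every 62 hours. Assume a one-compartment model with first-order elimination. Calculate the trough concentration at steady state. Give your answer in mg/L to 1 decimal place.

k = ln2/t½ = ln2/48 ≈ 0.014441 h⁻¹; fraction remaining f = e^(−kτ) = e^(−0.014441×62) ≈ 0.4085.
Each bolus raises the concentration by D/Vd = 913/137 ≈ 6.664 mg/L.
Steady-state trough Cmin,ss = C₀·f/(1−f) ≈ 6.664 × 0.4085/0.5915 ≈ 4.602 mg/L.

4.6 mg/L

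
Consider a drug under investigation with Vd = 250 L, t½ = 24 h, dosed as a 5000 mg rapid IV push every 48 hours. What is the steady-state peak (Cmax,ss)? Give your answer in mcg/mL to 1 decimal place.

26.7 mcg/mL

The dosing interval is 2 half-lives, so f = 2^(−2) = 0.25.
At steady state, R = 1/(1 − 0.25) = 4/3.
Single-dose peak C₀ = D/Vd = 5000/250 = 20 mcg/mL.
Steady-state peak Cmax,ss = C₀·R = 20 × 4/3 ≈ 26.667 mcg/mL.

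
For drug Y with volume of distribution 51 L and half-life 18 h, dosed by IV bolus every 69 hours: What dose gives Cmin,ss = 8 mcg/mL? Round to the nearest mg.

τ/t½ = 69/18 ≈ 3.8333, so f = (1/2)^(69/18) ≈ 0.070154.
Cmin,ss = (D/Vd)·f/(1−f), so D = Cmin,ss·Vd·(1−f)/f.
D = 8 × 51 × (1−f)/f ≈ 8 × 51 × 13.25435 ≈ 5407.77 mg.

5408 mg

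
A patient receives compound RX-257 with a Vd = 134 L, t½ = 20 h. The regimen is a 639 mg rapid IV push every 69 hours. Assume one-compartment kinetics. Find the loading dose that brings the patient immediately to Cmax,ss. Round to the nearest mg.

f = (1/2)^(69/20) ≈ 0.091505; accumulation ratio R = 1/(1−f) ≈ 1.10072.
Loading dose to hit Cmax,ss on first dose: D_load = D_maint·R ≈ 639 × 1.10072 ≈ 703.36 mg.

703 mg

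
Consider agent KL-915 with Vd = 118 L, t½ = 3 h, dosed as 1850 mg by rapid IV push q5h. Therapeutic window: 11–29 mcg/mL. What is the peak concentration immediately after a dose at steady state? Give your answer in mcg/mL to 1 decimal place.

22.9 mcg/mL

Over one 5-h interval, 5/3 ≈ 1.6667 half-lives elapse, leaving f ≈ 0.3150 of each dose.
Accumulation ratio R = 1/(1 − f) ≈ 1/0.6850 ≈ 1.4599.
Single-dose peak C₀ = D/Vd = 1850/118 ≈ 15.678 mcg/mL.
Steady-state peak Cmax,ss = C₀·R ≈ 15.678 × 1.4599 ≈ 22.888 mcg/mL.
Peak 22.9 mcg/mL vs MTC 29 mcg/mL: below toxic threshold.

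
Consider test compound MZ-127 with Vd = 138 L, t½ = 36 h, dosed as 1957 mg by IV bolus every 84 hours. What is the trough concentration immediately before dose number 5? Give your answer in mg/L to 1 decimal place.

f = (1/2)^(τ/t½) = (1/2)^(84/36) ≈ 0.1984.
C₀ = D/Vd = 1957/138 ≈ 14.181 mg/L.
Before the 5th dose, 4 doses have been given. Superposition: Cmin = C₀·(f + f² + … + f^4).
≈ 14.181 × (0.1984 + 0.0394 + 0.0078 + 0.0015) ≈ 14.181 × 0.2471 ≈ 3.504 mg/L.

3.5 mg/L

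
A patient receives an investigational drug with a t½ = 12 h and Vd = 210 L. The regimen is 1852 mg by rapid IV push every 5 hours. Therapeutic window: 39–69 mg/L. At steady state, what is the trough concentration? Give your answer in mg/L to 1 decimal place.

26.3 mg/L

Over one 5-h interval, 5/12 ≈ 0.41667 half-lives elapse, leaving f ≈ 0.7492 of each dose.
At steady state, accumulation factor R = 1/(1 − e^(−kτ)) ≈ 3.9872.
Each bolus raises the concentration by D/Vd = 1852/210 ≈ 8.819 mg/L.
Steady-state peak Cmax,ss = C₀·R ≈ 8.819 × 3.9872 ≈ 35.163 mg/L.
One interval later, Cmin,ss = Cmax,ss·e^(−kτ) ≈ 35.163 × 0.7492 ≈ 26.344 mg/L.
Trough 26.3 mg/L vs MEC 39 mg/L: subtherapeutic.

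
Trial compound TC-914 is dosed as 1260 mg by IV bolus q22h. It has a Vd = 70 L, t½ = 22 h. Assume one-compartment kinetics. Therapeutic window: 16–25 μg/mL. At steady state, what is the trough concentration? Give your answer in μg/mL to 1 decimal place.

18.0 μg/mL

τ = 22 h = 1 half-life, so f = (1/2)^1 = 0.5.
At steady state, R = 1/(1 − 0.5) = 2/1.
Single-dose peak C₀ = D/Vd = 1260/70 = 18 μg/mL.
Steady-state peak Cmax,ss = C₀·R = 18 × 2/1 ≈ 36.000 μg/mL.
Steady-state trough Cmin,ss = Cmax,ss·f ≈ 36.000 × 0.5 ≈ 18.000 μg/mL.
Trough 18.0 μg/mL vs MEC 16 μg/mL: adequate.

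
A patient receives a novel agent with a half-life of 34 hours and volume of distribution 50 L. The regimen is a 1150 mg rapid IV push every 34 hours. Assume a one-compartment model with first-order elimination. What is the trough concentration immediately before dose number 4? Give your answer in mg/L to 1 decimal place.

20.1 mg/L

f = (1/2)^(τ/t½) = (1/2)^(34/34) ≈ 0.5000.
C₀ = D/Vd = 1150/50 ≈ 23.000 mg/L.
Before the 4th dose, 3 doses have been given. Superposition: Cmin = C₀·(f + f² + … + f^3).
≈ 23.000 × (0.5000 + 0.2500 + 0.1250) ≈ 23.000 × 0.8750 ≈ 20.125 mg/L.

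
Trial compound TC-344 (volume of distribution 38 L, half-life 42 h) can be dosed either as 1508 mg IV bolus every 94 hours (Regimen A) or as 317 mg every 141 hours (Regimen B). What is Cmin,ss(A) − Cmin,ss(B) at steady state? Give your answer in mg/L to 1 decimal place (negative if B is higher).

Regimen A: f = (1/2)^(94/42) ≈ 0.2120; Cmin,ss = (1508/38)·f/(1−f) ≈ 10.676 mg/L.
Regimen B: f = (1/2)^(141/42) ≈ 0.0976; Cmin,ss = (317/38)·f/(1−f) ≈ 0.902 mg/L.
Difference ≈ 10.676 − 0.902 ≈ 9.774 mg/L.

9.8 mg/L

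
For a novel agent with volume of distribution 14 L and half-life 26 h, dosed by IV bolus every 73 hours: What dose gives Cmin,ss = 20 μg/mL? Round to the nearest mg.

1680 mg

τ/t½ = 73/26 ≈ 2.8077, so f = (1/2)^(73/26) ≈ 0.142824.
Cmin,ss = (D/Vd)·f/(1−f), so D = Cmin,ss·Vd·(1−f)/f.
D = 20 × 14 × (1−f)/f ≈ 20 × 14 × 6.00162 ≈ 1680.45 mg.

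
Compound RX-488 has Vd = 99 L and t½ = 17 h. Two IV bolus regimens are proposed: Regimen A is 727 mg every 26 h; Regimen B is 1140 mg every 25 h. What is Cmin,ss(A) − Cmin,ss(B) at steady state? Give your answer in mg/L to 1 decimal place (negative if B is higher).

-2.6 mg/L

Regimen A: f = (1/2)^(26/17) ≈ 0.3464; Cmin,ss = (727/99)·f/(1−f) ≈ 3.892 mg/L.
Regimen B: f = (1/2)^(25/17) ≈ 0.3608; Cmin,ss = (1140/99)·f/(1−f) ≈ 6.500 mg/L.
Difference ≈ 3.892 − 6.500 ≈ -2.608 mg/L.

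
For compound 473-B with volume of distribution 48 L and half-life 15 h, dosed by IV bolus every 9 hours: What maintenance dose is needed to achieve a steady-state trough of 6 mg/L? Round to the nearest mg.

τ/t½ = 9/15 ≈ 0.6, so f = (1/2)^(9/15) ≈ 0.659754.
Cmin,ss = (D/Vd)·f/(1−f), so D = Cmin,ss·Vd·(1−f)/f.
D = 6 × 48 × (1−f)/f ≈ 6 × 48 × 0.51572 ≈ 148.53 mg.

149 mg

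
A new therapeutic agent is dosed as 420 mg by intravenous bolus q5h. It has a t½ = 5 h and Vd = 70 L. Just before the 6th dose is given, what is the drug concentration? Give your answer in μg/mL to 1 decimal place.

5.8 μg/mL

f = (1/2)^(τ/t½) = (1/2)^(5/5) ≈ 0.5000.
C₀ = D/Vd = 420/70 ≈ 6.000 μg/mL.
Before the 6th dose, 5 doses have been given. Superposition: Cmin = C₀·(f + f² + … + f^5).
≈ 6.000 × (0.5000 + 0.2500 + 0.1250 + 0.0625 + 0.0313) ≈ 6.000 × 0.9688 ≈ 5.813 μg/mL.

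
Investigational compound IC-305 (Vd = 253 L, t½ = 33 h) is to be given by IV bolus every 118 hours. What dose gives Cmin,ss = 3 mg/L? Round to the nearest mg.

τ/t½ = 118/33 ≈ 3.5758, so f = (1/2)^(118/33) ≈ 0.083867.
Cmin,ss = (D/Vd)·f/(1−f), so D = Cmin,ss·Vd·(1−f)/f.
D = 3 × 253 × (1−f)/f ≈ 3 × 253 × 10.92364 ≈ 8291.04 mg.

8291 mg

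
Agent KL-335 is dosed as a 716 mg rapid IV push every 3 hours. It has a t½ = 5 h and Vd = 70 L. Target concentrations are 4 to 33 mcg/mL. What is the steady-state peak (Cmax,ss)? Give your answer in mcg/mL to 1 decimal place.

τ/t½ = 3/5 ≈ 0.6, so fraction remaining f = (1/2)^(3/5) ≈ 0.6598.
At steady state, accumulation factor R = 1/(1 − e^(−kτ)) ≈ 2.9394.
Single-dose peak C₀ = D/Vd = 716/70 ≈ 10.229 mcg/mL.
Cmax,ss = C₀/(1 − f) ≈ 10.229/0.3402 ≈ 30.068 mcg/mL.
Peak 30.1 mcg/mL vs MTC 33 mcg/mL: below toxic threshold.

30.1 mcg/mL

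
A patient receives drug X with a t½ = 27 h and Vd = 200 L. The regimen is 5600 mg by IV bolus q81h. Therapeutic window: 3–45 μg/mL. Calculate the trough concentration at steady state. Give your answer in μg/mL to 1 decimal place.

4.0 μg/mL

The dosing interval is 3 half-lives, so f = 2^(−3) = 0.125.
Accumulation ratio R = 1/(1 − f) = 1/0.875 = 8/7.
Single-dose peak C₀ = D/Vd = 5600/200 = 28 μg/mL.
Steady-state peak Cmax,ss = C₀·R = 28 × 8/7 ≈ 32.000 μg/mL.
Steady-state trough Cmin,ss = Cmax,ss·f ≈ 32.000 × 0.125 ≈ 4.000 μg/mL.
Trough 4.0 μg/mL vs MEC 3 μg/mL: adequate.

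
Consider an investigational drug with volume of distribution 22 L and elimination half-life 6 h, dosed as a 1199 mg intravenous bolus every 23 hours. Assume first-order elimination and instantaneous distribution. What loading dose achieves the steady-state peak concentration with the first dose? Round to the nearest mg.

f = (1/2)^(23/6) ≈ 0.070154; accumulation ratio R = 1/(1−f) ≈ 1.07545.
Loading dose to hit Cmax,ss on first dose: D_load = D_maint·R ≈ 1199 × 1.07545 ≈ 1289.46 mg.

1289 mg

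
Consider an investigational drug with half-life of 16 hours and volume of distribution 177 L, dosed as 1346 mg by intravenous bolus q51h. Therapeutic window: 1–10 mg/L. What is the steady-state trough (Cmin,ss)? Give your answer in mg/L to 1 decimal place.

0.9 mg/L

k = ln2/t½ = ln2/16 ≈ 0.043322 h⁻¹; fraction remaining f = e^(−kτ) = e^(−0.043322×51) ≈ 0.1098.
At steady state, accumulation factor R = 1/(1 − e^(−kτ)) ≈ 1.1233.
Single-dose peak C₀ = D/Vd = 1346/177 ≈ 7.605 mg/L.
Steady-state peak Cmax,ss = C₀·R ≈ 7.605 × 1.1233 ≈ 8.543 mg/L.
Steady-state trough Cmin,ss = Cmax,ss·f ≈ 8.543 × 0.1098 ≈ 0.938 mg/L.
Trough 0.9 mg/L vs MEC 1 mg/L: subtherapeutic.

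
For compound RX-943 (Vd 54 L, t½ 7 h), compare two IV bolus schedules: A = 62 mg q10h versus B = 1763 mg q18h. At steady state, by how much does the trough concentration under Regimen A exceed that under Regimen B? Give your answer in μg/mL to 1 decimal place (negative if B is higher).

Regimen A: f = (1/2)^(10/7) ≈ 0.3715; Cmin,ss = (62/54)·f/(1−f) ≈ 0.679 μg/mL.
Regimen B: f = (1/2)^(18/7) ≈ 0.1682; Cmin,ss = (1763/54)·f/(1−f) ≈ 6.602 μg/mL.
Difference ≈ 0.679 − 6.602 ≈ -5.923 μg/mL.

-5.9 μg/mL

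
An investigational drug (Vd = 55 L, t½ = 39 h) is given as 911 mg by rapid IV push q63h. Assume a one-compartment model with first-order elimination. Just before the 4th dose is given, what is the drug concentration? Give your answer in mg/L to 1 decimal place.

f = (1/2)^(τ/t½) = (1/2)^(63/39) ≈ 0.3264.
C₀ = D/Vd = 911/55 ≈ 16.564 mg/L.
Before the 4th dose, 3 doses have been given. Superposition: Cmin = C₀·(f + f² + … + f^3).
≈ 16.564 × (0.3264 + 0.1065 + 0.0348) ≈ 16.564 × 0.4677 ≈ 7.747 mg/L.

7.7 mg/L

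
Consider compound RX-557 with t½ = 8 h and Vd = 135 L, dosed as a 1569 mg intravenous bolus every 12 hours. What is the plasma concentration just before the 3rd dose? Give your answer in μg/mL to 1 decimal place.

5.6 μg/mL

f = (1/2)^(τ/t½) = (1/2)^(12/8) ≈ 0.3536.
C₀ = D/Vd = 1569/135 ≈ 11.622 μg/mL.
Before the 3rd dose, 2 doses have been given. Superposition: Cmin = C₀·(f + f²).
≈ 11.622 × (0.3536 + 0.1250) ≈ 11.622 × 0.4786 ≈ 5.562 μg/mL.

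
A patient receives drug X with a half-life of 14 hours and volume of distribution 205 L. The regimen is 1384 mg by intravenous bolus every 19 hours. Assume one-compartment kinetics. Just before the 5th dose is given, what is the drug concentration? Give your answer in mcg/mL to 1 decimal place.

4.2 mcg/mL

f = (1/2)^(τ/t½) = (1/2)^(19/14) ≈ 0.3904.
C₀ = D/Vd = 1384/205 ≈ 6.751 mcg/mL.
Before the 5th dose, 4 doses have been given. Superposition: Cmin = C₀·(f + f² + … + f^4).
≈ 6.751 × (0.3904 + 0.1524 + 0.0595 + 0.0232) ≈ 6.751 × 0.6255 ≈ 4.223 mcg/mL.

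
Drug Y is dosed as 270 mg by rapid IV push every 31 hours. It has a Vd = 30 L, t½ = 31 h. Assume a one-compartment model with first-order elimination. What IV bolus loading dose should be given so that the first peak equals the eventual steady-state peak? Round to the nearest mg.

540 mg

f = (1/2)^(31/31) ≈ 0.500000; accumulation ratio R = 1/(1−f) ≈ 2.00000.
Loading dose to hit Cmax,ss on first dose: D_load = D_maint·R ≈ 270 × 2.00000 ≈ 540.00 mg.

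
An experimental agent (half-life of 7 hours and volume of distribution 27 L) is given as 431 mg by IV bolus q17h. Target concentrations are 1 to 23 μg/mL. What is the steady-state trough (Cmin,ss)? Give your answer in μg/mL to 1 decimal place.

Over one 17-h interval, 17/7 ≈ 2.4286 half-lives elapse, leaving f ≈ 0.1857 of each dose.
Each bolus raises the concentration by D/Vd = 431/27 ≈ 15.963 μg/mL.
Steady-state trough Cmin,ss = C₀·f/(1−f) ≈ 15.963 × 0.1857/0.8143 ≈ 3.640 μg/mL.
Trough 3.6 μg/mL vs MEC 1 μg/mL: adequate.

3.6 μg/mL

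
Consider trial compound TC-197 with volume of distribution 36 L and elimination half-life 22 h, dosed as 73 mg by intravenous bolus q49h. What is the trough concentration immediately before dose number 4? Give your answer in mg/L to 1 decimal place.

0.5 mg/L

f = (1/2)^(τ/t½) = (1/2)^(49/22) ≈ 0.2136.
C₀ = D/Vd = 73/36 ≈ 2.028 mg/L.
Before the 4th dose, 3 doses have been given. Superposition: Cmin = C₀·(f + f² + … + f^3).
≈ 2.028 × (0.2136 + 0.0456 + 0.0097) ≈ 2.028 × 0.2689 ≈ 0.545 mg/L.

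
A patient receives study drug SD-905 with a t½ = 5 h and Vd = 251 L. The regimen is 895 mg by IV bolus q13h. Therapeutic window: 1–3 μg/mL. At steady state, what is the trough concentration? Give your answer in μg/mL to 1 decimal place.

0.7 μg/mL

τ/t½ = 13/5 ≈ 2.6, so fraction remaining f = (1/2)^(13/5) ≈ 0.1649.
Accumulation ratio R = 1/(1 − f) ≈ 1/0.8351 ≈ 1.1975.
Single-dose peak C₀ = D/Vd = 895/251 ≈ 3.566 μg/mL.
Cmax,ss = C₀/(1 − f) ≈ 3.566/0.8351 ≈ 4.270 μg/mL.
Steady-state trough Cmin,ss = Cmax,ss·f ≈ 4.270 × 0.1649 ≈ 0.704 μg/mL.
Trough 0.7 μg/mL vs MEC 1 μg/mL: subtherapeutic.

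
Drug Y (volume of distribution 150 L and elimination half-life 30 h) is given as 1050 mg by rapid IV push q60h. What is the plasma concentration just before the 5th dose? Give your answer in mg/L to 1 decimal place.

2.3 mg/L

f = (1/2)^(τ/t½) = (1/2)^(60/30) ≈ 0.2500.
C₀ = D/Vd = 1050/150 ≈ 7.000 mg/L.
Before the 5th dose, 4 doses have been given. Superposition: Cmin = C₀·(f + f² + … + f^4).
≈ 7.000 × (0.2500 + 0.0625 + 0.0156 + 0.0039) ≈ 7.000 × 0.3320 ≈ 2.324 mg/L.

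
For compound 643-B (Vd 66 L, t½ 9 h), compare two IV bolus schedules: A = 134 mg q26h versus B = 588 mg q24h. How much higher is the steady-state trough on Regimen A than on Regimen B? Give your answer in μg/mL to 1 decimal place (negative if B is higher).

Regimen A: f = (1/2)^(26/9) ≈ 0.1350; Cmin,ss = (134/66)·f/(1−f) ≈ 0.317 μg/mL.
Regimen B: f = (1/2)^(24/9) ≈ 0.1575; Cmin,ss = (588/66)·f/(1−f) ≈ 1.665 μg/mL.
Difference ≈ 0.317 − 1.665 ≈ -1.348 μg/mL.

-1.3 μg/mL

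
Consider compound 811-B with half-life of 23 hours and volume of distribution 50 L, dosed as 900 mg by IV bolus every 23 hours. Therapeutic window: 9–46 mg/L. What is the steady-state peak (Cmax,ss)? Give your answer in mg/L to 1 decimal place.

τ = 23 h = 1 half-life, so f = (1/2)^1 = 0.5.
Accumulation ratio R = 1/(1 − f) = 1/0.5 = 2/1.
Single-dose peak C₀ = D/Vd = 900/50 = 18 mg/L.
Steady-state peak Cmax,ss = C₀·R = 18 × 2/1 ≈ 36.000 mg/L.
Peak 36.0 mg/L vs MTC 46 mg/L: below toxic threshold.

36.0 mg/L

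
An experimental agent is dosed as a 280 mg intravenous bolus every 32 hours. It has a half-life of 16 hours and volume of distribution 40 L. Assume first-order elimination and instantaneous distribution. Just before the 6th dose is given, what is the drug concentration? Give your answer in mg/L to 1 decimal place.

f = (1/2)^(τ/t½) = (1/2)^(32/16) ≈ 0.2500.
C₀ = D/Vd = 280/40 ≈ 7.000 mg/L.
Before the 6th dose, 5 doses have been given. Superposition: Cmin = C₀·(f + f² + … + f^5).
≈ 7.000 × (0.2500 + 0.0625 + 0.0156 + 0.0039 + 0.0010) ≈ 7.000 × 0.3330 ≈ 2.331 mg/L.

2.3 mg/L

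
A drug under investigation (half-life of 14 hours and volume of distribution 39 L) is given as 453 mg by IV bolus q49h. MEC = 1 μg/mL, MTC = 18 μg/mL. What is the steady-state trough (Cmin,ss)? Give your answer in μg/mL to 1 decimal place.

1.1 μg/mL

Over one 49-h interval, 49/14 ≈ 3.5 half-lives elapse, leaving f ≈ 0.0884 of each dose.
Single-dose peak C₀ = D/Vd = 453/39 ≈ 11.615 μg/mL.
Steady-state trough Cmin,ss = C₀·f/(1−f) ≈ 11.615 × 0.0884/0.9116 ≈ 1.126 μg/mL.
Trough 1.1 μg/mL vs MEC 1 μg/mL: adequate.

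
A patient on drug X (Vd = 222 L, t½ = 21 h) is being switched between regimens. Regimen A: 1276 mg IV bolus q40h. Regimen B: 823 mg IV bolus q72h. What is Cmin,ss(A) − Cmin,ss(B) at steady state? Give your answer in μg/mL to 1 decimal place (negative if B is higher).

1.7 μg/mL

Regimen A: f = (1/2)^(40/21) ≈ 0.2671; Cmin,ss = (1276/222)·f/(1−f) ≈ 2.095 μg/mL.
Regimen B: f = (1/2)^(72/21) ≈ 0.0929; Cmin,ss = (823/222)·f/(1−f) ≈ 0.380 μg/mL.
Difference ≈ 2.095 − 0.380 ≈ 1.715 μg/mL.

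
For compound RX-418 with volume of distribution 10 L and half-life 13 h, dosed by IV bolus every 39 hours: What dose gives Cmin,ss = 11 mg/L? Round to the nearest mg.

770 mg

τ/t½ = 39/13 ≈ 3, so f = (1/2)^(39/13) ≈ 0.125000.
Cmin,ss = (D/Vd)·f/(1−f), so D = Cmin,ss·Vd·(1−f)/f.
D = 11 × 10 × (1−f)/f ≈ 11 × 10 × 7.00000 ≈ 770.00 mg.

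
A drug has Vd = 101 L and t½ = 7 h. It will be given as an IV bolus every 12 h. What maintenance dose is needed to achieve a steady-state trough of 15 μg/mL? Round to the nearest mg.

τ/t½ = 12/7 ≈ 1.7143, so f = (1/2)^(12/7) ≈ 0.304753.
Cmin,ss = (D/Vd)·f/(1−f), so D = Cmin,ss·Vd·(1−f)/f.
D = 15 × 101 × (1−f)/f ≈ 15 × 101 × 2.28135 ≈ 3456.25 mg.

3456 mg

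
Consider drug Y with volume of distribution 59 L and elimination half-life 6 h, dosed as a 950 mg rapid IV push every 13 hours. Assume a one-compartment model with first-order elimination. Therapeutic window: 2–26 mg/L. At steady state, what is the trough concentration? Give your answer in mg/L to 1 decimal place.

4.6 mg/L

k = ln2/t½ = ln2/6 ≈ 0.115525 h⁻¹; fraction remaining f = e^(−kτ) = e^(−0.115525×13) ≈ 0.2227.
At steady state, accumulation factor R = 1/(1 − e^(−kτ)) ≈ 1.2865.
Single-dose peak C₀ = D/Vd = 950/59 ≈ 16.102 mg/L.
Cmax,ss = C₀/(1 − f) ≈ 16.102/0.7773 ≈ 20.715 mg/L.
One interval later, Cmin,ss = Cmax,ss·e^(−kτ) ≈ 20.715 × 0.2227 ≈ 4.613 mg/L.
Trough 4.6 mg/L vs MEC 2 mg/L: adequate.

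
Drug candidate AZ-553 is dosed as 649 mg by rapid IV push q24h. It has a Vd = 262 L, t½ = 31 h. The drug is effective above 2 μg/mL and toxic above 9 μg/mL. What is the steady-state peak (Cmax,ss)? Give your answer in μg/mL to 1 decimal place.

6.0 μg/mL

Over one 24-h interval, 24/31 ≈ 0.77419 half-lives elapse, leaving f ≈ 0.5847 of each dose.
At steady state, accumulation factor R = 1/(1 − e^(−kτ)) ≈ 2.4079.
Single-dose peak C₀ = D/Vd = 649/262 ≈ 2.477 μg/mL.
Cmax,ss = C₀/(1 − f) ≈ 2.477/0.4153 ≈ 5.964 μg/mL.
Peak 6.0 μg/mL vs MTC 9 μg/mL: below toxic threshold.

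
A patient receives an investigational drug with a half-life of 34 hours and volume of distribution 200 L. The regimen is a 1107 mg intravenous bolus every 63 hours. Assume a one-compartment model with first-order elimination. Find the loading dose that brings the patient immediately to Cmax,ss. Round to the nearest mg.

f = (1/2)^(63/34) ≈ 0.276827; accumulation ratio R = 1/(1−f) ≈ 1.38279.
Loading dose to hit Cmax,ss on first dose: D_load = D_maint·R ≈ 1107 × 1.38279 ≈ 1530.75 mg.

1531 mg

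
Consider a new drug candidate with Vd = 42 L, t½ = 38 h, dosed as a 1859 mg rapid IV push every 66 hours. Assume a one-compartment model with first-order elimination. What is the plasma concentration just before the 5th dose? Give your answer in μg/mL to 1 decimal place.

f = (1/2)^(τ/t½) = (1/2)^(66/38) ≈ 0.3000.
C₀ = D/Vd = 1859/42 ≈ 44.262 μg/mL.
Before the 5th dose, 4 doses have been given. Superposition: Cmin = C₀·(f + f² + … + f^4).
≈ 44.262 × (0.3000 + 0.0900 + 0.0270 + 0.0081) ≈ 44.262 × 0.4251 ≈ 18.816 μg/mL.

18.8 μg/mL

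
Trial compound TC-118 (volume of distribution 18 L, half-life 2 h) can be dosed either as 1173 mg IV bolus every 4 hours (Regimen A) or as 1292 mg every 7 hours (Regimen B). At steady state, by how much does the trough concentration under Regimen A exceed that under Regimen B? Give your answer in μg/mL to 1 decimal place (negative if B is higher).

14.8 μg/mL

Regimen A: f = (1/2)^(4/2) ≈ 0.2500; Cmin,ss = (1173/18)·f/(1−f) ≈ 21.722 μg/mL.
Regimen B: f = (1/2)^(7/2) ≈ 0.0884; Cmin,ss = (1292/18)·f/(1−f) ≈ 6.960 μg/mL.
Difference ≈ 21.722 − 6.960 ≈ 14.762 μg/mL.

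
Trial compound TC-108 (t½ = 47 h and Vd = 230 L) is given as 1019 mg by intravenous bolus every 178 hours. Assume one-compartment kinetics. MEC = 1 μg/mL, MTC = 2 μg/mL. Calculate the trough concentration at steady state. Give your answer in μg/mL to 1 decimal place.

Over one 178-h interval, 178/47 ≈ 3.7872 half-lives elapse, leaving f ≈ 0.0724 of each dose.
At steady state, accumulation factor R = 1/(1 − e^(−kτ)) ≈ 1.0781.
Each bolus raises the concentration by D/Vd = 1019/230 ≈ 4.430 μg/mL.
Steady-state peak Cmax,ss = C₀·R ≈ 4.430 × 1.0781 ≈ 4.776 μg/mL.
Steady-state trough Cmin,ss = Cmax,ss·f ≈ 4.776 × 0.0724 ≈ 0.346 μg/mL.
Trough 0.3 μg/mL vs MEC 1 μg/mL: subtherapeutic.

0.3 μg/mL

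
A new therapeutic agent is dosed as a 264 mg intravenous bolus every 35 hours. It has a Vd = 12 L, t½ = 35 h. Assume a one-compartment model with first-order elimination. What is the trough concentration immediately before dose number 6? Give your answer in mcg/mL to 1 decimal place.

21.3 mcg/mL

f = (1/2)^(τ/t½) = (1/2)^(35/35) ≈ 0.5000.
C₀ = D/Vd = 264/12 ≈ 22.000 mcg/mL.
Before the 6th dose, 5 doses have been given. Superposition: Cmin = C₀·(f + f² + … + f^5).
≈ 22.000 × (0.5000 + 0.2500 + 0.1250 + 0.0625 + 0.0313) ≈ 22.000 × 0.9688 ≈ 21.314 mcg/mL.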